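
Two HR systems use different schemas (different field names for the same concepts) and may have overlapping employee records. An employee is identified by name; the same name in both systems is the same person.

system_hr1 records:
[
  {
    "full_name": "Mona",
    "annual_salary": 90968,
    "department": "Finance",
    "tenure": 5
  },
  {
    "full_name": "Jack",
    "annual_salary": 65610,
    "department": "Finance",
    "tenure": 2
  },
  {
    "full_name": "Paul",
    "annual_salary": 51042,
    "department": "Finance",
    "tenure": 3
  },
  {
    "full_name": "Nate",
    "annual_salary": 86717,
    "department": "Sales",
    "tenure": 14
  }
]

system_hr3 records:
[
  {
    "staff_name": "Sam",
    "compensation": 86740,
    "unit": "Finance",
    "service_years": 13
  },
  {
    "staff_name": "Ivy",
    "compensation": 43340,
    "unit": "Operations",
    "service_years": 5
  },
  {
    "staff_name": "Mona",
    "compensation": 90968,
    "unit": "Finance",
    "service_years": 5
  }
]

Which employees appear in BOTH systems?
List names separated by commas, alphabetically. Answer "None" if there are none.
Mona

Schema mapping: "full_name" (system_hr1) = "staff_name" (system_hr3) = employee name

Names in system_hr1: ['Jack', 'Mona', 'Nate', 'Paul']
Names in system_hr3: ['Ivy', 'Mona', 'Sam']

Intersection: ['Mona']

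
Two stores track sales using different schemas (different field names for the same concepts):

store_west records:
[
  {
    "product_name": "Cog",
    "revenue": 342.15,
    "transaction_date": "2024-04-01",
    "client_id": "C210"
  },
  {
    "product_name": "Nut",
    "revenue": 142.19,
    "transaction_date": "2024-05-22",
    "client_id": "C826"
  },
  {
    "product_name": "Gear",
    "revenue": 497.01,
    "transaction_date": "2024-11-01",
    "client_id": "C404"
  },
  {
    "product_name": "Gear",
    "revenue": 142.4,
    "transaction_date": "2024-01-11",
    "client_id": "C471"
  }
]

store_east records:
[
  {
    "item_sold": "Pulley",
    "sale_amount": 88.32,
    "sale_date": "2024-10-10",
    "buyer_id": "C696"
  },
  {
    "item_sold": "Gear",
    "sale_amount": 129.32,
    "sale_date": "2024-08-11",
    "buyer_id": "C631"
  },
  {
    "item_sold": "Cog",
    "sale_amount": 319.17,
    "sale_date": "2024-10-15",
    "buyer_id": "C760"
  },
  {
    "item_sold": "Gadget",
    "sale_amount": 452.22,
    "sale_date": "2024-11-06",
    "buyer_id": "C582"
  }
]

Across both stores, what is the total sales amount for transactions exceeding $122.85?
2024.46

Schema mapping: "revenue" (store_west) = "sale_amount" (store_east) = sale amount

Sum of sales > $122.85 in store_west: 1123.75
Sum of sales > $122.85 in store_east: 900.71

Total: 1123.75 + 900.71 = 2024.46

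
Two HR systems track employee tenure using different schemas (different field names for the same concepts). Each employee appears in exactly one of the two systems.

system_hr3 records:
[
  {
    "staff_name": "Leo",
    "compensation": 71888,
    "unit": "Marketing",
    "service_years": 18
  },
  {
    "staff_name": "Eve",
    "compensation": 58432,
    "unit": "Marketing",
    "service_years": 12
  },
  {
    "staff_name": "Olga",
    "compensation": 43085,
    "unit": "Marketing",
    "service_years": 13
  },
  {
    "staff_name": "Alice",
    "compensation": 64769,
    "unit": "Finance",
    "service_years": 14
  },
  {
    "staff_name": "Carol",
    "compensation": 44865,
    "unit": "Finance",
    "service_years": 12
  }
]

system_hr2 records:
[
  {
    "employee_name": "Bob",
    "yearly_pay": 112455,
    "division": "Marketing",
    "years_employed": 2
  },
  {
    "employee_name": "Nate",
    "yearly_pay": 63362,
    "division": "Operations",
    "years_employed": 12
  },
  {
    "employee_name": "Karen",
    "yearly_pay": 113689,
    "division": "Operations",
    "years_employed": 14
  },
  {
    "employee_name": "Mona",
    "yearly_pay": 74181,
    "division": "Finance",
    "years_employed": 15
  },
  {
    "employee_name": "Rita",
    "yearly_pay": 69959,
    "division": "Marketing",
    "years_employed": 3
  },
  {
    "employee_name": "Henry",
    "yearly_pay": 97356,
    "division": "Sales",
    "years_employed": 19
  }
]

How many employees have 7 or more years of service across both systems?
9

Reconcile schemas: "service_years" (system_hr3) = "years_employed" (system_hr2) = years of service

From system_hr3: 5 employees with >= 7 years
From system_hr2: 4 employees with >= 7 years

Total: 5 + 4 = 9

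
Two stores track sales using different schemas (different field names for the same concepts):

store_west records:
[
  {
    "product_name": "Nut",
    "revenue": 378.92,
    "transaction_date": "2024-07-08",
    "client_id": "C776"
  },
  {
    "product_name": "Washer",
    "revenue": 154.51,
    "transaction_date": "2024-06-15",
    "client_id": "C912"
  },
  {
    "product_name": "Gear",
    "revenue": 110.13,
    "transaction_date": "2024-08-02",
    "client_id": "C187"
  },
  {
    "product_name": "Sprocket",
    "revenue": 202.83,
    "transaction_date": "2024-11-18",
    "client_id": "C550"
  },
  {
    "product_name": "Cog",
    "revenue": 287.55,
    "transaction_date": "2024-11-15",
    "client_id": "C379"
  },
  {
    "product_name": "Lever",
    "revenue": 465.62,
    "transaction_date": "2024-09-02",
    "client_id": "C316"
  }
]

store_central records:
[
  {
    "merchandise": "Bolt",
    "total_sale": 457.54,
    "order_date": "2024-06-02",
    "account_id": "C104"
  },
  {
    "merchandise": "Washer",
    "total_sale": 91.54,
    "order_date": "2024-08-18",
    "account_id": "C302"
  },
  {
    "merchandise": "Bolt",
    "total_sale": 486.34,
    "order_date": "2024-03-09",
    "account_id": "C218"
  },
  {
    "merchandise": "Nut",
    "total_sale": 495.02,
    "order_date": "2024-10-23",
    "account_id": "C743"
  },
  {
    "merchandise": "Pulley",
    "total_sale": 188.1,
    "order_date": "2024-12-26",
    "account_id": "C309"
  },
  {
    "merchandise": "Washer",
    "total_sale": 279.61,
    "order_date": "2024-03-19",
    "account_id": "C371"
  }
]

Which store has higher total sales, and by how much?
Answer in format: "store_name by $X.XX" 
store_central by $398.59

Schema mapping: "revenue" (store_west) = "total_sale" (store_central) = sale amount

Total for store_west: 1599.56
Total for store_central: 1998.15

Difference: |1599.56 - 1998.15| = 398.59
store_central has higher sales by $398.59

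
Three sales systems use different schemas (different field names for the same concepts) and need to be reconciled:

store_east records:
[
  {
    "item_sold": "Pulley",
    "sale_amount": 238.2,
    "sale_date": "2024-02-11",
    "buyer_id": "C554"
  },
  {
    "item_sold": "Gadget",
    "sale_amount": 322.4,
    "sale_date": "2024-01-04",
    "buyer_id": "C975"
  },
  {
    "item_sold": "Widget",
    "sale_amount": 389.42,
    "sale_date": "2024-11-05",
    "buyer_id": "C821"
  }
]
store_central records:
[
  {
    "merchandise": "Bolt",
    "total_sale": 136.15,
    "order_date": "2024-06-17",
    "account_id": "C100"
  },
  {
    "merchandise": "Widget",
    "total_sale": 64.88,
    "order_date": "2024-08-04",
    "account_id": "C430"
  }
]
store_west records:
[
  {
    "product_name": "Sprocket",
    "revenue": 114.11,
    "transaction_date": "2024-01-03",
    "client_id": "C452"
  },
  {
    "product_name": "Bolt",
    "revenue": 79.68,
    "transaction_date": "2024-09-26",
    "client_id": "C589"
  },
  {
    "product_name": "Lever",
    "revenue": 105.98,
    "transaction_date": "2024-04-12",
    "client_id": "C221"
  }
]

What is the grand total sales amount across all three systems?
1450.82

Schema reconciliation - all amount fields map to sale amount:

store_east (sale_amount): 950.02
store_central (total_sale): 201.03
store_west (revenue): 299.77

Grand total: 1450.82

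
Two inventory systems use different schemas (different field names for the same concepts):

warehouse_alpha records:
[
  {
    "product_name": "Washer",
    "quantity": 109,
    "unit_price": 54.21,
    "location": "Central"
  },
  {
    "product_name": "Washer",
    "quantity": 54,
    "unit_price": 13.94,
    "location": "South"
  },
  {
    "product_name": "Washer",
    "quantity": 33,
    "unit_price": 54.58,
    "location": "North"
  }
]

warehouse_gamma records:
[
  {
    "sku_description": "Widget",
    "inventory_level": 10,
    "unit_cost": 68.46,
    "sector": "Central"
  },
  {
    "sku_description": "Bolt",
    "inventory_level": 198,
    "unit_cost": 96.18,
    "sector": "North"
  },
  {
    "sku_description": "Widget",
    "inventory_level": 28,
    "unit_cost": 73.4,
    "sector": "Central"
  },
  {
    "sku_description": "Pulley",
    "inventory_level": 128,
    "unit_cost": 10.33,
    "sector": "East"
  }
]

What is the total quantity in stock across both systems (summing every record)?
560

To reconcile these schemas, identify the field holding the quantity in stock in each system:
1. In warehouse_alpha it is "quantity"
2. In warehouse_gamma it is "inventory_level"

From warehouse_alpha: 109 + 54 + 33 = 196
From warehouse_gamma: 10 + 198 + 28 + 128 = 364

Total: 196 + 364 = 560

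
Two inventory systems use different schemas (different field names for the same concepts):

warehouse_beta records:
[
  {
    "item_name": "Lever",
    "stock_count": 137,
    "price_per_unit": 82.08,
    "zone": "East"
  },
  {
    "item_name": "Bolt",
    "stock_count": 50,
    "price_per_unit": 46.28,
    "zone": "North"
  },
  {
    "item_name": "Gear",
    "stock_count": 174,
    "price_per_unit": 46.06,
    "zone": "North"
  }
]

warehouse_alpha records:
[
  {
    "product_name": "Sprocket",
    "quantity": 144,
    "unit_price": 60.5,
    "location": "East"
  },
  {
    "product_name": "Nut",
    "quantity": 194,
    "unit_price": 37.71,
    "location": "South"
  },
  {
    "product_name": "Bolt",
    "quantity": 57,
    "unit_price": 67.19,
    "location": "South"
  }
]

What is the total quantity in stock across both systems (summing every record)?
756

To reconcile these schemas, identify the field holding the quantity in stock in each system:
1. In warehouse_beta it is "stock_count"
2. In warehouse_alpha it is "quantity"

From warehouse_beta: 137 + 50 + 174 = 361
From warehouse_alpha: 144 + 194 + 57 = 395

Total: 361 + 395 = 756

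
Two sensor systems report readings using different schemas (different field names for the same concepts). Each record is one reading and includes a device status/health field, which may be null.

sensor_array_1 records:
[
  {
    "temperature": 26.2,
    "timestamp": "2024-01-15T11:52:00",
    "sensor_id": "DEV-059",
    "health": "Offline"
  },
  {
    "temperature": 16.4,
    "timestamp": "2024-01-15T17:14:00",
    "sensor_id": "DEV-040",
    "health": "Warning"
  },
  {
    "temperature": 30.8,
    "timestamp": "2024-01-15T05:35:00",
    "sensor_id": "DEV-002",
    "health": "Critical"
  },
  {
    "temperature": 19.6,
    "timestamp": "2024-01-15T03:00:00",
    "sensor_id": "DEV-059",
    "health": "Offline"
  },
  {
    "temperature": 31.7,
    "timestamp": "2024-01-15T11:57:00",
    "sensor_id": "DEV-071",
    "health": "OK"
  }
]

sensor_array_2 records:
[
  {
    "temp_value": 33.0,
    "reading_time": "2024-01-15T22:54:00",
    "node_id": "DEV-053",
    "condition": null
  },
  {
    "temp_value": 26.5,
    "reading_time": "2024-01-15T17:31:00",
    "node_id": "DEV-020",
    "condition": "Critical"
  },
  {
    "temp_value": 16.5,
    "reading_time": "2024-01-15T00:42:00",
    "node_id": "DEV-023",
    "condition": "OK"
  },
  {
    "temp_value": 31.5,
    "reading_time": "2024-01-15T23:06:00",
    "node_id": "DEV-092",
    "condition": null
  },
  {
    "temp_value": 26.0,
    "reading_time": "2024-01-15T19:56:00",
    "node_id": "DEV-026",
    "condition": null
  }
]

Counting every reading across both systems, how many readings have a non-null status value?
7

Schema mapping: "health" (sensor_array_1) = "condition" (sensor_array_2) = status

Non-null in sensor_array_1: 5
Non-null in sensor_array_2: 2

Total non-null: 5 + 2 = 7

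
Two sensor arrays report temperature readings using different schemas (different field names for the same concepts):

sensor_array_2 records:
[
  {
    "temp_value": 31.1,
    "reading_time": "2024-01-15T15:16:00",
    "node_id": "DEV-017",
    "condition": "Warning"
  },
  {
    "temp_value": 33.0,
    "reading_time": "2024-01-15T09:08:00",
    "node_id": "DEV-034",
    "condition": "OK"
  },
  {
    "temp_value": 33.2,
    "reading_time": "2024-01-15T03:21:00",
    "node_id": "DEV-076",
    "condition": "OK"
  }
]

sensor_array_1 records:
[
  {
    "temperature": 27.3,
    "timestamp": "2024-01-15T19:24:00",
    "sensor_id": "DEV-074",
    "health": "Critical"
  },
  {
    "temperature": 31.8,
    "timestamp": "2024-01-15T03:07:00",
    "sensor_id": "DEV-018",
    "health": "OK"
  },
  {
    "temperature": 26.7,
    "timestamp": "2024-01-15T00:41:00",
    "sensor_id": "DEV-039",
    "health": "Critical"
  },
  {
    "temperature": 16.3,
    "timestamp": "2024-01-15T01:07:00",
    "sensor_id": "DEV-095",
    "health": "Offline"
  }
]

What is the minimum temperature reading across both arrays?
16.3

Schema mapping: "temp_value" (sensor_array_2) = "temperature" (sensor_array_1) = temperature reading

Minimum in sensor_array_2: 31.1
Minimum in sensor_array_1: 16.3

Overall minimum: min(31.1, 16.3) = 16.3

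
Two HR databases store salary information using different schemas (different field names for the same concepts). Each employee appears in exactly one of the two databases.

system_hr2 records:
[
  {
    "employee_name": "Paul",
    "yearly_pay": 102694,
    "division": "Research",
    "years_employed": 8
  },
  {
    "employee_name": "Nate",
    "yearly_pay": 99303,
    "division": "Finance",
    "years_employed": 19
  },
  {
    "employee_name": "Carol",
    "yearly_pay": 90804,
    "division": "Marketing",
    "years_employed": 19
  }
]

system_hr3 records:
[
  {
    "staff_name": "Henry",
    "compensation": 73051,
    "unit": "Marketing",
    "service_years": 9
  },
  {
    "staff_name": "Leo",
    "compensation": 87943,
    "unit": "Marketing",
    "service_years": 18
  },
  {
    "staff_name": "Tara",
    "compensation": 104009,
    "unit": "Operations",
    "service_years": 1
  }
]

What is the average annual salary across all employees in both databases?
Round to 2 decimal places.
92967.33

Schema mapping: "yearly_pay" (system_hr2) = "compensation" (system_hr3) = annual salary

All salaries: [102694, 99303, 90804, 73051, 87943, 104009]
Sum: 557804
Count: 6
Average: 557804 / 6 = 92967.33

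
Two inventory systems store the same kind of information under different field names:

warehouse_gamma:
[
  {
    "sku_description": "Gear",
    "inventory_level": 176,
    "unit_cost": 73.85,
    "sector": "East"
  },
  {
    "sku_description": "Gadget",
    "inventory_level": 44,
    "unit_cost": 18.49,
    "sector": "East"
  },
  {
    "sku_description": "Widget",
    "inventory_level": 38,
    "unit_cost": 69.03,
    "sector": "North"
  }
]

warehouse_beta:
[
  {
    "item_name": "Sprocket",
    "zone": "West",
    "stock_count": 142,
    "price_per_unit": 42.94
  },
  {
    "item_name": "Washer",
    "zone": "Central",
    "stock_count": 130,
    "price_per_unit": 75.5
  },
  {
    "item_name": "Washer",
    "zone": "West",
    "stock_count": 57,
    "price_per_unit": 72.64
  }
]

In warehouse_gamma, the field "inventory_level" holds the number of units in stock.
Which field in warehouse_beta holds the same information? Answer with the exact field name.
stock_count

In warehouse_gamma, "inventory_level" holds the number of units in stock.
The fields in warehouse_beta are: "item_name", "zone", "stock_count", "price_per_unit".
"stock_count" is the match: the name refers to the same concept and its values are whole-number counts (e.g. 142, 130).
The other fields ("item_name", "zone", "price_per_unit") hold different kinds of data.

So "inventory_level" in warehouse_gamma corresponds to "stock_count" in warehouse_beta.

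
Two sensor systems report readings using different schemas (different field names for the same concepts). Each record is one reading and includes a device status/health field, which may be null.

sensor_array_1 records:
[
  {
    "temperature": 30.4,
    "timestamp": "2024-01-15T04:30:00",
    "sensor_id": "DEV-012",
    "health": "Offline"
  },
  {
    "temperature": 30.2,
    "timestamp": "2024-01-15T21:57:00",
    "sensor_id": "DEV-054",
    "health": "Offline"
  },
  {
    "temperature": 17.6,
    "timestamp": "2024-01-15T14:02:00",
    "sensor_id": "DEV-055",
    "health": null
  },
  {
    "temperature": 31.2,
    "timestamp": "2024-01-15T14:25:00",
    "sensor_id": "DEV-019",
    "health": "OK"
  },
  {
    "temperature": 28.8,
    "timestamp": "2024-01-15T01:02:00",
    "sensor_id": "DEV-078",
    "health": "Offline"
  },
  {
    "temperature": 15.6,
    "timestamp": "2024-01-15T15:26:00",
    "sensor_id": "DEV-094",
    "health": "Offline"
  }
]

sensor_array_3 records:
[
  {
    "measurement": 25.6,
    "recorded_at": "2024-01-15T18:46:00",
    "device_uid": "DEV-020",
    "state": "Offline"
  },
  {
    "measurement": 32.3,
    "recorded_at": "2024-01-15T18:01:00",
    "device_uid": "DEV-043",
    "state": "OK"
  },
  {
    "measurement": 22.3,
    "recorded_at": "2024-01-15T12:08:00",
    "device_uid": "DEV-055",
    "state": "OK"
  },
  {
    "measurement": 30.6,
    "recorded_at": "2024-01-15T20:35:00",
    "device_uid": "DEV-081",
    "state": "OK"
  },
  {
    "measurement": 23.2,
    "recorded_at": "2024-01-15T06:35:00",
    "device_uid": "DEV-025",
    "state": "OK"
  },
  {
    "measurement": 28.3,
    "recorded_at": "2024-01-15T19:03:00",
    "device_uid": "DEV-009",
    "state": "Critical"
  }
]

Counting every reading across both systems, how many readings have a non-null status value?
11

Schema mapping: "health" (sensor_array_1) = "state" (sensor_array_3) = status

Non-null in sensor_array_1: 5
Non-null in sensor_array_3: 6

Total non-null: 5 + 6 = 11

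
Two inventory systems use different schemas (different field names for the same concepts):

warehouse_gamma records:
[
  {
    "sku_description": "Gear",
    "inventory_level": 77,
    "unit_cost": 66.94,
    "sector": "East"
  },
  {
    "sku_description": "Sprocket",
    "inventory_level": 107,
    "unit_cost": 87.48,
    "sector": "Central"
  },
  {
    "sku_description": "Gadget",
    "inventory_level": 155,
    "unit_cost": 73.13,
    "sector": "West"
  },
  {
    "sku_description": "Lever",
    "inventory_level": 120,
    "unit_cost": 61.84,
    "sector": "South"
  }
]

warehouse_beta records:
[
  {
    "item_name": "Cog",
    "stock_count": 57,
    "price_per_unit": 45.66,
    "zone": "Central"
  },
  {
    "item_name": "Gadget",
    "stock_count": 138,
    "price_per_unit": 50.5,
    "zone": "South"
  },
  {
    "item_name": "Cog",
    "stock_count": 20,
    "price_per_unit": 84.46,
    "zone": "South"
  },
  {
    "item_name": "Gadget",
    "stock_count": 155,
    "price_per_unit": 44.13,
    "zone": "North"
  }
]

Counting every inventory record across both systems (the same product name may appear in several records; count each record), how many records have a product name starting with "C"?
2

Schema mapping: "sku_description" (warehouse_gamma) = "item_name" (warehouse_beta) = product name

Records with product name starting with "C" in warehouse_gamma: 0
Records with product name starting with "C" in warehouse_beta: 2

Total: 0 + 2 = 2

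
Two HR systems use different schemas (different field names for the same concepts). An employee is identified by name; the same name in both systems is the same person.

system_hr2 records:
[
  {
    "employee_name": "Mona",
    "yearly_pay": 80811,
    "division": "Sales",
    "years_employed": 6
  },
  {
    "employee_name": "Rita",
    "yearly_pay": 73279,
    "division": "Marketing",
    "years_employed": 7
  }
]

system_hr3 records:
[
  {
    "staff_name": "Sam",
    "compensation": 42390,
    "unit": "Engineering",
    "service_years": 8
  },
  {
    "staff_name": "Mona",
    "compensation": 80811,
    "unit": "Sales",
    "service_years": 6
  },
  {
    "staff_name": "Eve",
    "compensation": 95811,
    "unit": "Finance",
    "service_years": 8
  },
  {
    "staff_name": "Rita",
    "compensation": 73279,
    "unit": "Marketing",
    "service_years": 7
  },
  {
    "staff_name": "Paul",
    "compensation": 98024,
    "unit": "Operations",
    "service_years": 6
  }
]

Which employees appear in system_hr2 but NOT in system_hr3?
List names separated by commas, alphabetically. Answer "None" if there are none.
None

Schema mapping: "employee_name" (system_hr2) = "staff_name" (system_hr3) = employee name

Names in system_hr2: ['Mona', 'Rita']
Names in system_hr3: ['Eve', 'Mona', 'Paul', 'Rita', 'Sam']

In system_hr2 but not system_hr3: None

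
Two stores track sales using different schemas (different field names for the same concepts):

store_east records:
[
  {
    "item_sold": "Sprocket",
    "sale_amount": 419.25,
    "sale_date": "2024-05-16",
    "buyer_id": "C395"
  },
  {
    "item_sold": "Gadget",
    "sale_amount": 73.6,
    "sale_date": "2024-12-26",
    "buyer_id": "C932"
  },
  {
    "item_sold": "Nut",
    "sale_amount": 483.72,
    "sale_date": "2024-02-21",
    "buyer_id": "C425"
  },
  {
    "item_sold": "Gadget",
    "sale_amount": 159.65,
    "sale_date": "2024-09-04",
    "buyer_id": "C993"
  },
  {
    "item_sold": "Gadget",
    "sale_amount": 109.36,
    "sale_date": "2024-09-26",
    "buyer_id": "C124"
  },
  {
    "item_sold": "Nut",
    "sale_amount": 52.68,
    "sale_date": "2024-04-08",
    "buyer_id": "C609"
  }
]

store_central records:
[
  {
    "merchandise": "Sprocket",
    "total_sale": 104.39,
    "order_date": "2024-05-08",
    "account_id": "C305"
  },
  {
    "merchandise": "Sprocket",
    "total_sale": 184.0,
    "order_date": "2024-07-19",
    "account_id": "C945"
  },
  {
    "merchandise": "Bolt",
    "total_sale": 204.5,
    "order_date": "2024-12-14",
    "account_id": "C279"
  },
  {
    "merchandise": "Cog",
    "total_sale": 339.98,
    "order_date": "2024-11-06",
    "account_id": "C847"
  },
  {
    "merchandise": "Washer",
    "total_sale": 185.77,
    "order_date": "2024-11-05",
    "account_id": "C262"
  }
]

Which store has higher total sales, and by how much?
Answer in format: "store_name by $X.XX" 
store_east by $279.62

Schema mapping: "sale_amount" (store_east) = "total_sale" (store_central) = sale amount

Total for store_east: 1298.26
Total for store_central: 1018.64

Difference: |1298.26 - 1018.64| = 279.62
store_east has higher sales by $279.62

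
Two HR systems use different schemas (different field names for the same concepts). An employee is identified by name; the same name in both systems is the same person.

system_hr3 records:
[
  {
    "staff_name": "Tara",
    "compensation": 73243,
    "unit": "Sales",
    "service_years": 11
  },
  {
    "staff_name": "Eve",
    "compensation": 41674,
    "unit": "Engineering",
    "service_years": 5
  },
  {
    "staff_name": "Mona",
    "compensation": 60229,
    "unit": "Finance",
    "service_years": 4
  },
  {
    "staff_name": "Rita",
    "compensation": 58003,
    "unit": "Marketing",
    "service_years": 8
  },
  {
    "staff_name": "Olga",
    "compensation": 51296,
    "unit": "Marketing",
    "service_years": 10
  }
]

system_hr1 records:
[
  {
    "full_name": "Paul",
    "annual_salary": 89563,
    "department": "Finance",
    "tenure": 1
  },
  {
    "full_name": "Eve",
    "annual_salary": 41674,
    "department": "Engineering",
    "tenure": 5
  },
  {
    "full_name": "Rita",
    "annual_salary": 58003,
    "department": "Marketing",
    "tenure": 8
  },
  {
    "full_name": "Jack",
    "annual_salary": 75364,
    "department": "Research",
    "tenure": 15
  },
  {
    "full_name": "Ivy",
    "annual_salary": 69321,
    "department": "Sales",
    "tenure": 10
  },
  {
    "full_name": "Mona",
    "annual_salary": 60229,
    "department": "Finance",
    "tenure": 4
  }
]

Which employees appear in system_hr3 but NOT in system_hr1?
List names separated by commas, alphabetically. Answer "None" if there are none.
Olga, Tara

Schema mapping: "staff_name" (system_hr3) = "full_name" (system_hr1) = employee name

Names in system_hr3: ['Eve', 'Mona', 'Olga', 'Rita', 'Tara']
Names in system_hr1: ['Eve', 'Ivy', 'Jack', 'Mona', 'Paul', 'Rita']

In system_hr3 but not system_hr1: ['Olga', 'Tara']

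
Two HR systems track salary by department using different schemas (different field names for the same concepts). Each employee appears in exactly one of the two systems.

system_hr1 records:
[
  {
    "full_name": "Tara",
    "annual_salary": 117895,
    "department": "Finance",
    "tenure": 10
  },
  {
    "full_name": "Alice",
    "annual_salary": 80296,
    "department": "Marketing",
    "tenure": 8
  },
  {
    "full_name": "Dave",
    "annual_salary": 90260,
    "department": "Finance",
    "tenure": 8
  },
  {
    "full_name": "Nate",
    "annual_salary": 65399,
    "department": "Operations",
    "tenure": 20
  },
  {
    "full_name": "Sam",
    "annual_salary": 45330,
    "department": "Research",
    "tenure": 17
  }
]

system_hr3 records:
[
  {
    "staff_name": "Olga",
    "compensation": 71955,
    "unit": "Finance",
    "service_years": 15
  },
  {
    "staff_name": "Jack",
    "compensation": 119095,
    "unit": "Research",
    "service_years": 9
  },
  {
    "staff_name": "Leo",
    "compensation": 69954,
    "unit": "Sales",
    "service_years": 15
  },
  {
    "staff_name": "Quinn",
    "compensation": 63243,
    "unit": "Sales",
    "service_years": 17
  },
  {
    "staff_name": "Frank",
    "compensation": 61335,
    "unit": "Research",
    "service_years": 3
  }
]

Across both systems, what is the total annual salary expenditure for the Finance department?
280110

Schema mappings:
- "department" (system_hr1) = "unit" (system_hr3) = department
- "annual_salary" (system_hr1) = "compensation" (system_hr3) = salary

Finance salaries from system_hr1: 208155
Finance salaries from system_hr3: 71955

Total: 208155 + 71955 = 280110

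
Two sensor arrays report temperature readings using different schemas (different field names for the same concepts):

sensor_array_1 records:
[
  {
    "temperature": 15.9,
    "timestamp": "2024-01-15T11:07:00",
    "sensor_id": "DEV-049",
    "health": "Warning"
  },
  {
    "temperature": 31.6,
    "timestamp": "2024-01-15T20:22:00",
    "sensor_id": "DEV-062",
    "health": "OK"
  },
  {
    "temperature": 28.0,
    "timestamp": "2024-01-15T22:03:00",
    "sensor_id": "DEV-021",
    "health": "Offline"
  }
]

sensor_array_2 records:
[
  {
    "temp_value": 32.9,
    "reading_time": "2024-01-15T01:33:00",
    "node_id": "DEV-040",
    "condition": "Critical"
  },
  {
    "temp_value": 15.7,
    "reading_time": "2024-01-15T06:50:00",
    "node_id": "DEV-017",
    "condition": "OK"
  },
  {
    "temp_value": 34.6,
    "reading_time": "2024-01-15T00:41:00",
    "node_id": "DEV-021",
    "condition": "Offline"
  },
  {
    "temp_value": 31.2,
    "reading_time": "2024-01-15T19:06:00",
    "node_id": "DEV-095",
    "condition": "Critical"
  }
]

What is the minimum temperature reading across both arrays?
15.7

Schema mapping: "temperature" (sensor_array_1) = "temp_value" (sensor_array_2) = temperature reading

Minimum in sensor_array_1: 15.9
Minimum in sensor_array_2: 15.7

Overall minimum: min(15.9, 15.7) = 15.7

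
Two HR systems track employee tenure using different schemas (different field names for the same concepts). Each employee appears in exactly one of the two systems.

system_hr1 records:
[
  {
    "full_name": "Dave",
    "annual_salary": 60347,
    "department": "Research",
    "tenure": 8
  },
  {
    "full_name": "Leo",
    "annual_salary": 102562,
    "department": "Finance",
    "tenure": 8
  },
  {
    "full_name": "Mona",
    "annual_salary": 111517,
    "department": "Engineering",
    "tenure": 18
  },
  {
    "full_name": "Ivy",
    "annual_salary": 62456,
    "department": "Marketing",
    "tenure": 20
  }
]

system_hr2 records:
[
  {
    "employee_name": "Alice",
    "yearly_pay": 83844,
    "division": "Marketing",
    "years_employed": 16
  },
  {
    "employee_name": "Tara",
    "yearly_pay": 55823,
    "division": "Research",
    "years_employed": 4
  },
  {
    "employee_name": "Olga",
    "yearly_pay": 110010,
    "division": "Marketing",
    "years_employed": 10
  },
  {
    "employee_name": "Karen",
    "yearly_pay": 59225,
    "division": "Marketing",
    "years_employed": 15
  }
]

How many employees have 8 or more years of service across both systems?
7

Reconcile schemas: "tenure" (system_hr1) = "years_employed" (system_hr2) = years of service

From system_hr1: 4 employees with >= 8 years
From system_hr2: 3 employees with >= 8 years

Total: 4 + 3 = 7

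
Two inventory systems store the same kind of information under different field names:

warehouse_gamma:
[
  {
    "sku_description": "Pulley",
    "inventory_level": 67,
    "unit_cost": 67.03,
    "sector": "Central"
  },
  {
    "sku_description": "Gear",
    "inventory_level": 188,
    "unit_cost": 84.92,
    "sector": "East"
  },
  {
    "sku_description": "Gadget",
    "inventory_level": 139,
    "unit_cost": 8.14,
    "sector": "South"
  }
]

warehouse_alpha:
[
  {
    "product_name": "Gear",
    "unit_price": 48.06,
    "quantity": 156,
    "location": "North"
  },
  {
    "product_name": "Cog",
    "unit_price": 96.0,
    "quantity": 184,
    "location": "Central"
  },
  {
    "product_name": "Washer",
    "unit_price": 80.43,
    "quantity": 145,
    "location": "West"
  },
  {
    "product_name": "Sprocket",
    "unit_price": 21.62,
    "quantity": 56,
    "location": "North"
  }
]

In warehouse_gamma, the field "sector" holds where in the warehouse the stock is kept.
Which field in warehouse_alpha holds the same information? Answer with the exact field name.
location

In warehouse_gamma, "sector" holds where in the warehouse the stock is kept.
The fields in warehouse_alpha are: "product_name", "unit_price", "quantity", "location".
"location" is the match: the name refers to the same concept and its values are area labels (e.g. 'Central', 'North').
The other fields ("product_name", "unit_price", "quantity") hold different kinds of data.

So "sector" in warehouse_gamma corresponds to "location" in warehouse_alpha.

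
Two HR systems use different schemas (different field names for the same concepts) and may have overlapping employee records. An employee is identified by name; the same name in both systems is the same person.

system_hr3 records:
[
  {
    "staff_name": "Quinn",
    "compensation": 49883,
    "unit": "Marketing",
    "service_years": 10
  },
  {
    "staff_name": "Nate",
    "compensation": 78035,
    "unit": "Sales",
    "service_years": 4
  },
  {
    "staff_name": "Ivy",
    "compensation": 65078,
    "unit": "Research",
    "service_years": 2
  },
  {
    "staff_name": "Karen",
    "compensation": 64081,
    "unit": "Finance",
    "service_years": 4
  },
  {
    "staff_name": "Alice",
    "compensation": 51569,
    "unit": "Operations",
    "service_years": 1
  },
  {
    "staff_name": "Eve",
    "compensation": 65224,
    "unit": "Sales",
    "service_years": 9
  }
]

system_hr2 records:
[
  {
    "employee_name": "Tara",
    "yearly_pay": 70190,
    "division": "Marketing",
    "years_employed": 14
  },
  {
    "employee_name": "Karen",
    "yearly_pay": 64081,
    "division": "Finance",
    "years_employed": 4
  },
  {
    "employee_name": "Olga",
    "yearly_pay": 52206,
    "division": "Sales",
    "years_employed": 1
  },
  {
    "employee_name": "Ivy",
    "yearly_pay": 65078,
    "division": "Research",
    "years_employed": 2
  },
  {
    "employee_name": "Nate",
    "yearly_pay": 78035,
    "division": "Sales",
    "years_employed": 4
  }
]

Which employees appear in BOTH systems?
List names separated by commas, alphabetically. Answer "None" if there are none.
Ivy, Karen, Nate

Schema mapping: "staff_name" (system_hr3) = "employee_name" (system_hr2) = employee name

Names in system_hr3: ['Alice', 'Eve', 'Ivy', 'Karen', 'Nate', 'Quinn']
Names in system_hr2: ['Ivy', 'Karen', 'Nate', 'Olga', 'Tara']

Intersection: ['Ivy', 'Karen', 'Nate']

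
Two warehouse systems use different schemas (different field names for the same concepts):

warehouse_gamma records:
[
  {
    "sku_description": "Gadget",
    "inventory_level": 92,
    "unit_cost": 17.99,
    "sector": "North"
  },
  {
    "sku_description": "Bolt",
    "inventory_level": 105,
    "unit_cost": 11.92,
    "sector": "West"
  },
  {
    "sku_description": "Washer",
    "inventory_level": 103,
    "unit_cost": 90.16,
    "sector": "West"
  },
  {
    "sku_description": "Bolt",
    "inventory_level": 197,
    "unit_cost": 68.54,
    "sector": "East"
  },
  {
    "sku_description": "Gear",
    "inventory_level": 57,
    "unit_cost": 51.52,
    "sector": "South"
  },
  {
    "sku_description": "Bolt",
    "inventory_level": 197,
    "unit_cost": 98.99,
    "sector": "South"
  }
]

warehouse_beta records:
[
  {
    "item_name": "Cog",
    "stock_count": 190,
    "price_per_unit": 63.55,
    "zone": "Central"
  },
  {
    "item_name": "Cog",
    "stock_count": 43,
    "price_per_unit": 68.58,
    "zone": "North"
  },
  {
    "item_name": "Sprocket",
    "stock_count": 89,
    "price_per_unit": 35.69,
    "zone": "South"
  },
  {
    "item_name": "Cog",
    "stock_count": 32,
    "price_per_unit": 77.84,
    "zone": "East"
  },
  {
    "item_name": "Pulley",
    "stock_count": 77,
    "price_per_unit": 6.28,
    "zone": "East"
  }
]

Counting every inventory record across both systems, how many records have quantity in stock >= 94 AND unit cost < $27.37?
1

Schema mappings:
- "inventory_level" (warehouse_gamma) = "stock_count" (warehouse_beta) = quantity
- "unit_cost" (warehouse_gamma) = "price_per_unit" (warehouse_beta) = unit cost

Records meeting both conditions in warehouse_gamma: 1
Records meeting both conditions in warehouse_beta: 0

Total: 1 + 0 = 1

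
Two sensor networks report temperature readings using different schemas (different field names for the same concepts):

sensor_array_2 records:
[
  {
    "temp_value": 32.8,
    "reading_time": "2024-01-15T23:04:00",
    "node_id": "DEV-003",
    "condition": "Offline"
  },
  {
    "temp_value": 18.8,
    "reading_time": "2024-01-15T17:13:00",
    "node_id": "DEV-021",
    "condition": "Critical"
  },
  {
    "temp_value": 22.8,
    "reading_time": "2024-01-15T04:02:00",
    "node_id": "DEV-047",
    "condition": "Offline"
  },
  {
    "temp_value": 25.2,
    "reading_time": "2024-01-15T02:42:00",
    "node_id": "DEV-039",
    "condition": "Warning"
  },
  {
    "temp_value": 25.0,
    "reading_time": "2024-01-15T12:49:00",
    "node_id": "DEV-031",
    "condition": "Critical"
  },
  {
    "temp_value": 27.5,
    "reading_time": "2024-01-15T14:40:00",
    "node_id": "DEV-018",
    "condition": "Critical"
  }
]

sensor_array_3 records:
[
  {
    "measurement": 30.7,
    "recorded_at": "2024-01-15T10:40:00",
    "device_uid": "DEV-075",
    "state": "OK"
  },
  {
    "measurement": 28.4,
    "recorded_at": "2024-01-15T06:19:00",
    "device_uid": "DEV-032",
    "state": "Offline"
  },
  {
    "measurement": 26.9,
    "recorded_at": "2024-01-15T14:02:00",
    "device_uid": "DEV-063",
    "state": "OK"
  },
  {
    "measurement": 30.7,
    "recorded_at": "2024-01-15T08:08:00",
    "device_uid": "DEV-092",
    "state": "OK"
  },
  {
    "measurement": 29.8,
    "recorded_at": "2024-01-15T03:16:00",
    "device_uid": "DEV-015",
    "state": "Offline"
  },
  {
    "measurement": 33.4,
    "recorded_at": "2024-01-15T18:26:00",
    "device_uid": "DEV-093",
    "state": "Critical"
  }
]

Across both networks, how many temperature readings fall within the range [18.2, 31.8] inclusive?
10

Schema mapping: "temp_value" (sensor_array_2) = "measurement" (sensor_array_3) = temperature

Readings in [18.2, 31.8] from sensor_array_2: 5
Readings in [18.2, 31.8] from sensor_array_3: 5

Total count: 5 + 5 = 10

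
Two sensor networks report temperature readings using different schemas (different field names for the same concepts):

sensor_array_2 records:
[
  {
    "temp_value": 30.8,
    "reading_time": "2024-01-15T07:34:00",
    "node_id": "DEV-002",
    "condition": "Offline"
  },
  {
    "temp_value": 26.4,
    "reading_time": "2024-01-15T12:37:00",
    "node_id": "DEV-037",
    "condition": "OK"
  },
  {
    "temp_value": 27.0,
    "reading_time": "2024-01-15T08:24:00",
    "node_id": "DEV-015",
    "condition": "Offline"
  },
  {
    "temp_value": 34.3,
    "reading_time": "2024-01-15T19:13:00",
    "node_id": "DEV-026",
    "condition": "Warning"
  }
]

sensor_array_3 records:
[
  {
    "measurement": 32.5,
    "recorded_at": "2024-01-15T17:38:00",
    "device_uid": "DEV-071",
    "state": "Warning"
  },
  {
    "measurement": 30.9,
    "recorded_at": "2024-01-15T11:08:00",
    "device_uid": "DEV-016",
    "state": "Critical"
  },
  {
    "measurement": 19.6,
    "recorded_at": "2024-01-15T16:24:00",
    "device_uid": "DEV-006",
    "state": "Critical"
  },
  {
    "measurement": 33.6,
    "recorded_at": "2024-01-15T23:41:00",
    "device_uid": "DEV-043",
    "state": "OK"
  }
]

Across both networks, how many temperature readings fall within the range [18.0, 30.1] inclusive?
3

Schema mapping: "temp_value" (sensor_array_2) = "measurement" (sensor_array_3) = temperature

Readings in [18.0, 30.1] from sensor_array_2: 2
Readings in [18.0, 30.1] from sensor_array_3: 1

Total count: 2 + 1 = 3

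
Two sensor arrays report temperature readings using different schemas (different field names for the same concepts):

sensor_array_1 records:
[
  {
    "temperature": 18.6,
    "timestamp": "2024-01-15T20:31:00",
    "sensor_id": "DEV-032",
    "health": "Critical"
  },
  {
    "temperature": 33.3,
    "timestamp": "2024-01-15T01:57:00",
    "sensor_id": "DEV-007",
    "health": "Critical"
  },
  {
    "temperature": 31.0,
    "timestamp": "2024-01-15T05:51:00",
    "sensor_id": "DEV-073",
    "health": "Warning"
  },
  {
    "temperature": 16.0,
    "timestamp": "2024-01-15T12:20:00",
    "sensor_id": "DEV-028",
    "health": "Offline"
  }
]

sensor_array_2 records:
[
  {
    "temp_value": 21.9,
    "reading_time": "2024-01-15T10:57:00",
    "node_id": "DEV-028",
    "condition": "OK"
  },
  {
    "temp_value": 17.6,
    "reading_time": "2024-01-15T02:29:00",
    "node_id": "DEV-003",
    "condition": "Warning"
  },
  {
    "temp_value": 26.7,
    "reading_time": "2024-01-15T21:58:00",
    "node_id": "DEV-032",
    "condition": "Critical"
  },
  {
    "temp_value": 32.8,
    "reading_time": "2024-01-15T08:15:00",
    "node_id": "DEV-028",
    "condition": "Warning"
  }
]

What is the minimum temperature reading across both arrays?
16.0

Schema mapping: "temperature" (sensor_array_1) = "temp_value" (sensor_array_2) = temperature reading

Minimum in sensor_array_1: 16.0
Minimum in sensor_array_2: 17.6

Overall minimum: min(16.0, 17.6) = 16.0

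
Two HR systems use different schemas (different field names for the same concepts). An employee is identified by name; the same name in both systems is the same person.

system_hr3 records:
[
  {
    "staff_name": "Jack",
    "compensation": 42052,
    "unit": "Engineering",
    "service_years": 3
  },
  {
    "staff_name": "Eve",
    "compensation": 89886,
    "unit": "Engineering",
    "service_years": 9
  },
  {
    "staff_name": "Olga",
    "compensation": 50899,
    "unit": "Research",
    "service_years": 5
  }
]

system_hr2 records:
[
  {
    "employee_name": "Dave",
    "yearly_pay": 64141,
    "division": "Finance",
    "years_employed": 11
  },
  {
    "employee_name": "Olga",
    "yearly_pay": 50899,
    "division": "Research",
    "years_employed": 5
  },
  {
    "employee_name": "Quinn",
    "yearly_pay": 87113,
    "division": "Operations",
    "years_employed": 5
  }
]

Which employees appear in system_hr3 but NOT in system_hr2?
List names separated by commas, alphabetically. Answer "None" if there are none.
Eve, Jack

Schema mapping: "staff_name" (system_hr3) = "employee_name" (system_hr2) = employee name

Names in system_hr3: ['Eve', 'Jack', 'Olga']
Names in system_hr2: ['Dave', 'Olga', 'Quinn']

In system_hr3 but not system_hr2: ['Eve', 'Jack']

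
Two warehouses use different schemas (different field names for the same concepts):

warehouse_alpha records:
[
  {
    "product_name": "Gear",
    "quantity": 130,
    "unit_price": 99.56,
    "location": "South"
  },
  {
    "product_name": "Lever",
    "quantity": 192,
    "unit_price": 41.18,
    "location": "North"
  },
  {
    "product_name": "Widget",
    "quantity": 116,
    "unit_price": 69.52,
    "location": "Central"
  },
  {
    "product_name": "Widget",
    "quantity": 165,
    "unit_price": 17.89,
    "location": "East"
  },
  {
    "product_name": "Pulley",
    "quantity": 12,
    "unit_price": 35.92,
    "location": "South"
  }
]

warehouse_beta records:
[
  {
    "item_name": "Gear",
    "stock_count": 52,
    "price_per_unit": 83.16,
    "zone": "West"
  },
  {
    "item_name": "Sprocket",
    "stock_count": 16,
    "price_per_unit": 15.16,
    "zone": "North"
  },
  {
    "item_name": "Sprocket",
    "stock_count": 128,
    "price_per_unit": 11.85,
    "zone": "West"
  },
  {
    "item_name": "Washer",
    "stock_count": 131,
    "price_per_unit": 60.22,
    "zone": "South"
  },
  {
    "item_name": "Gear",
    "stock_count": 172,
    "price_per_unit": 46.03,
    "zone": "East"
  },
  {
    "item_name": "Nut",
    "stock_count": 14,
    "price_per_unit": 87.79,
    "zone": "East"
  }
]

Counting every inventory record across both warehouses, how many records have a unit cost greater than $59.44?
5

Schema mapping: "unit_price" (warehouse_alpha) = "price_per_unit" (warehouse_beta) = unit cost

Records > $59.44 in warehouse_alpha: 2
Records > $59.44 in warehouse_beta: 3

Total count: 2 + 3 = 5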